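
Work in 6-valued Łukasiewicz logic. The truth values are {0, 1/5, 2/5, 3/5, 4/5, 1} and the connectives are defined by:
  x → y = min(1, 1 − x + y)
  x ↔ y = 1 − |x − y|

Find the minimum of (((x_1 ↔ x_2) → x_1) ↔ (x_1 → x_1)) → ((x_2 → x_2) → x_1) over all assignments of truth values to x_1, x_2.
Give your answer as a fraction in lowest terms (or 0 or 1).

0

Take x_1 = 0, x_2 = 1:
x_1 ↔ x_2 = 0 ↔ 1 = 0
(x_1 ↔ x_2) → x_1 = 0 → 0 = 1
x_1 → x_1 = 0 → 0 = 1
((x_1 ↔ x_2) → x_1) ↔ (x_1 → x_1) = 1 ↔ 1 = 1
x_2 → x_2 = 1 → 1 = 1
(x_2 → x_2) → x_1 = 1 → 0 = 0
(((x_1 ↔ x_2) → x_1) ↔ (x_1 → x_1)) → ((x_2 → x_2) → x_1) = 1 → 0 = 0
No assignment yields a value below 0, so this is the minimum.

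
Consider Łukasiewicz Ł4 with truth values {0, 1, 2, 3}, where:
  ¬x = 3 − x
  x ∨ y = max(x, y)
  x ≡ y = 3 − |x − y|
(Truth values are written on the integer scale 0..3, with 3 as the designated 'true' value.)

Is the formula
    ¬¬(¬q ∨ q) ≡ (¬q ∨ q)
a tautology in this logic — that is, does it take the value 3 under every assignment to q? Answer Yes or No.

Yes

q = 0 ↦ 3
q = 1 ↦ 3
q = 2 ↦ 3
q = 3 ↦ 3
Every assignment gives a value ≥ 3.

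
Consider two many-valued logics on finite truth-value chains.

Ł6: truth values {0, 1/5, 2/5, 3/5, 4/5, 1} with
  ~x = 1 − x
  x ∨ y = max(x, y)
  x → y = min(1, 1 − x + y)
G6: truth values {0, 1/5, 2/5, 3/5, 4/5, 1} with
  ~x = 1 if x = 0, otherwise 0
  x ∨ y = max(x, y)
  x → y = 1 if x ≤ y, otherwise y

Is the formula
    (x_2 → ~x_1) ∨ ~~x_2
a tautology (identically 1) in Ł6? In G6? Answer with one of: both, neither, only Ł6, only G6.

only G6

In Ł6: at x_1 = 2/5, x_2 = 4/5 the value is 4/5 — not a tautology.
In G6: every assignment gives 1 — tautology.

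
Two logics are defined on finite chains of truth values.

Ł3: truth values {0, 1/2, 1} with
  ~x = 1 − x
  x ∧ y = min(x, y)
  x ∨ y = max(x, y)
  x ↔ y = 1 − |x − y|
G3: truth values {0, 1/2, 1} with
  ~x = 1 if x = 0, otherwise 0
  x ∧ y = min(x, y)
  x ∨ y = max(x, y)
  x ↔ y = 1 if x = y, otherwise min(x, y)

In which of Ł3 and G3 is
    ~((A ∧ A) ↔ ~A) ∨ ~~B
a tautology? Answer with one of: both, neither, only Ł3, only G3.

only G3

In Ł3: at A = 1/2, B = 0 the value is 0 — not a tautology.
In G3: every assignment gives 1 — tautology.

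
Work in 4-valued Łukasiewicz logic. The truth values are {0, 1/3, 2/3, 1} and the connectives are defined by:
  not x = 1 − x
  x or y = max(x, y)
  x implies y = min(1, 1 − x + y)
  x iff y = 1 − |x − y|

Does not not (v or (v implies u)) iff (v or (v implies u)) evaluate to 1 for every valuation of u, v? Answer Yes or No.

Yes

u = 0, v = 0 ↦ 1
u = 0, v = 1/3 ↦ 1
u = 0, v = 2/3 ↦ 1
u = 0, v = 1 ↦ 1
u = 1/3, v = 0 ↦ 1
u = 1/3, v = 1/3 ↦ 1
u = 1/3, v = 2/3 ↦ 1
u = 1/3, v = 1 ↦ 1
u = 2/3, v = 0 ↦ 1
u = 2/3, v = 1/3 ↦ 1
u = 2/3, v = 2/3 ↦ 1
u = 2/3, v = 1 ↦ 1
u = 1, v = 0 ↦ 1
u = 1, v = 1/3 ↦ 1
u = 1, v = 2/3 ↦ 1
u = 1, v = 1 ↦ 1
Every assignment gives a value ≥ 1.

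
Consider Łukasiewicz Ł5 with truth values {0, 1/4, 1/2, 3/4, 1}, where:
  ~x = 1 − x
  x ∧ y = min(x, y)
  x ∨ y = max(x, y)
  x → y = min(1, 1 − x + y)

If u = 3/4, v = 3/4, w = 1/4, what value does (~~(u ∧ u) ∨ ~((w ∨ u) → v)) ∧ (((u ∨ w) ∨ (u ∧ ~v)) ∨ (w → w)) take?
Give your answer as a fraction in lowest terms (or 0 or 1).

3/4

u ∧ u = 3/4 ∧ 3/4 = 3/4
~(u ∧ u) = ~3/4 = 1/4
~~(u ∧ u) = ~1/4 = 3/4
w ∨ u = 1/4 ∨ 3/4 = 3/4
(w ∨ u) → v = 3/4 → 3/4 = 1
~((w ∨ u) → v) = ~1 = 0
~~(u ∧ u) ∨ ~((w ∨ u) → v) = 3/4 ∨ 0 = 3/4
u ∨ w = 3/4 ∨ 1/4 = 3/4
~v = ~3/4 = 1/4
u ∧ ~v = 3/4 ∧ 1/4 = 1/4
(u ∨ w) ∨ (u ∧ ~v) = 3/4 ∨ 1/4 = 3/4
w → w = 1/4 → 1/4 = 1
((u ∨ w) ∨ (u ∧ ~v)) ∨ (w → w) = 3/4 ∨ 1 = 1
(~~(u ∧ u) ∨ ~((w ∨ u) → v)) ∧ (((u ∨ w) ∨ (u ∧ ~v)) ∨ (w → w)) = 3/4 ∧ 1 = 3/4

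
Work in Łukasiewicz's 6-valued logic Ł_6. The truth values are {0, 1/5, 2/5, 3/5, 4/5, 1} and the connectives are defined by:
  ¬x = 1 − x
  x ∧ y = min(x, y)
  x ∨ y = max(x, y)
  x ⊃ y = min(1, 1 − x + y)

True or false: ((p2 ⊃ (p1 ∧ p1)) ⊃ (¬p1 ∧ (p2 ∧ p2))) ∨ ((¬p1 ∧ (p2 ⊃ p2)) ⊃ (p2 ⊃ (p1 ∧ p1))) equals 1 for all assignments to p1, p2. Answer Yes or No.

No

Counterexample: take p1 = 0, p2 = 1/5.
p1 ∧ p1 = 0 ∧ 0 = 0
p2 ⊃ (p1 ∧ p1) = 1/5 ⊃ 0 = 4/5
¬p1 = ¬0 = 1
p2 ∧ p2 = 1/5 ∧ 1/5 = 1/5
¬p1 ∧ (p2 ∧ p2) = 1 ∧ 1/5 = 1/5
(p2 ⊃ (p1 ∧ p1)) ⊃ (¬p1 ∧ (p2 ∧ p2)) = 4/5 ⊃ 1/5 = 2/5
¬p1 = ¬0 = 1
p2 ⊃ p2 = 1/5 ⊃ 1/5 = 1
¬p1 ∧ (p2 ⊃ p2) = 1 ∧ 1 = 1
p1 ∧ p1 = 0 ∧ 0 = 0
p2 ⊃ (p1 ∧ p1) = 1/5 ⊃ 0 = 4/5
(¬p1 ∧ (p2 ⊃ p2)) ⊃ (p2 ⊃ (p1 ∧ p1)) = 1 ⊃ 4/5 = 4/5
((p2 ⊃ (p1 ∧ p1)) ⊃ (¬p1 ∧ (p2 ∧ p2))) ∨ ((¬p1 ∧ (p2 ⊃ p2)) ⊃ (p2 ⊃ (p1 ∧ p1))) = 2/5 ∨ 4/5 = 4/5
This gives 4/5 ≠ 1.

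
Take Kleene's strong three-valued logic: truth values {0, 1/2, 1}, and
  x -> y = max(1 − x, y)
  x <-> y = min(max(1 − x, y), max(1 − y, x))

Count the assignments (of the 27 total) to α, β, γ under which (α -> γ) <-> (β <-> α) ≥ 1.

5

value 1: 5 assignments (counts)
value 1/2: 17 assignments
value 0: 5 assignments
So 5 of the 27 assignments meet the threshold.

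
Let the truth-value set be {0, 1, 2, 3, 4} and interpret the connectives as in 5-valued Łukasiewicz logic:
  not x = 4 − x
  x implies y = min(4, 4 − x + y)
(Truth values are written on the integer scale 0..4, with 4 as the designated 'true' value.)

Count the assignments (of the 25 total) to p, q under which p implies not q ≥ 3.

value 4: 15 assignments (counts)
value 3: 4 assignments (counts)
value 2: 3 assignments
value 1: 2 assignments
value 0: 1 assignment
So 19 of the 25 assignments meet the threshold.

19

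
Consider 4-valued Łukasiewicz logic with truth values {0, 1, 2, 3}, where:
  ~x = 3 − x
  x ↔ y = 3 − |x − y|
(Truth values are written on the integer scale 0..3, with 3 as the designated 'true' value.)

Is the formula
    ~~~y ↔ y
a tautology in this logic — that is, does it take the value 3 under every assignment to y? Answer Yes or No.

Counterexample: take y = 0.
~y = ~0 = 3
~~y = ~3 = 0
~~~y = ~0 = 3
~~~y ↔ y = 3 ↔ 0 = 0
This gives 0 ≠ 3.

No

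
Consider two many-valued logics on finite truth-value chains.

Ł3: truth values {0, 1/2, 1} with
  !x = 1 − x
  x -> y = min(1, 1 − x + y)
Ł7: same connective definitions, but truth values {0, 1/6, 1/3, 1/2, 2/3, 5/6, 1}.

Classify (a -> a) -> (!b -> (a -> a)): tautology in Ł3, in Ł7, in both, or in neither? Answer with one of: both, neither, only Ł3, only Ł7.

both

In Ł3: every assignment gives 1 — tautology.
In Ł7: every assignment gives 1 — tautology.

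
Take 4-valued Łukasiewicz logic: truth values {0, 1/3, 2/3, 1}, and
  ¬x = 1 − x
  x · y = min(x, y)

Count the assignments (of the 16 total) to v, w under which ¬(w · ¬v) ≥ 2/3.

v = 0, w = 0 ↦ 1  ≥
v = 0, w = 1/3 ↦ 2/3  ≥
v = 0, w = 2/3 ↦ 1/3  <
v = 0, w = 1 ↦ 0  <
v = 1/3, w = 0 ↦ 1  ≥
v = 1/3, w = 1/3 ↦ 2/3  ≥
v = 1/3, w = 2/3 ↦ 1/3  <
v = 1/3, w = 1 ↦ 1/3  <
v = 2/3, w = 0 ↦ 1  ≥
v = 2/3, w = 1/3 ↦ 2/3  ≥
v = 2/3, w = 2/3 ↦ 2/3  ≥
v = 2/3, w = 1 ↦ 2/3  ≥
v = 1, w = 0 ↦ 1  ≥
v = 1, w = 1/3 ↦ 1  ≥
v = 1, w = 2/3 ↦ 1  ≥
v = 1, w = 1 ↦ 1  ≥
So 12 of the 16 assignments meet the threshold.

12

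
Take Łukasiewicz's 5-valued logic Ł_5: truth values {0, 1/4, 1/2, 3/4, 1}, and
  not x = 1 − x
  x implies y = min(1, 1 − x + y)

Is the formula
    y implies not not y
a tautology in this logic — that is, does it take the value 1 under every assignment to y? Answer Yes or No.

y = 0 ↦ 1
y = 1/4 ↦ 1
y = 1/2 ↦ 1
y = 3/4 ↦ 1
y = 1 ↦ 1
Every assignment gives a value ≥ 1.

Yes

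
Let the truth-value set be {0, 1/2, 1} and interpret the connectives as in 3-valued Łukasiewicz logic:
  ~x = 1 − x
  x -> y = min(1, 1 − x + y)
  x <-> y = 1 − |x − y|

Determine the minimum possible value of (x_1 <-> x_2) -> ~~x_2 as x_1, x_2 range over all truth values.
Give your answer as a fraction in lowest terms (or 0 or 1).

0

Take x_1 = 0, x_2 = 0:
x_1 <-> x_2 = 0 <-> 0 = 1
~x_2 = ~0 = 1
~~x_2 = ~1 = 0
(x_1 <-> x_2) -> ~~x_2 = 1 -> 0 = 0
No assignment yields a value below 0, so this is the minimum.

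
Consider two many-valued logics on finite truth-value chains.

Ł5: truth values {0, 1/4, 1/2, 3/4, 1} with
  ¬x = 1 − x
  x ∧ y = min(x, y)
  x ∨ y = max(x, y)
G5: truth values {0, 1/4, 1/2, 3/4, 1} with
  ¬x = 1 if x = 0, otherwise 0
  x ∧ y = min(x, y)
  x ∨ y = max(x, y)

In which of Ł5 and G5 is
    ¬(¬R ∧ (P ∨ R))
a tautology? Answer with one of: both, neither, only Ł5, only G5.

neither

In Ł5: at P = 0, R = 1/4 the value is 3/4 — not a tautology.
In G5: at P = 1/4, R = 0 the value is 0 — not a tautology.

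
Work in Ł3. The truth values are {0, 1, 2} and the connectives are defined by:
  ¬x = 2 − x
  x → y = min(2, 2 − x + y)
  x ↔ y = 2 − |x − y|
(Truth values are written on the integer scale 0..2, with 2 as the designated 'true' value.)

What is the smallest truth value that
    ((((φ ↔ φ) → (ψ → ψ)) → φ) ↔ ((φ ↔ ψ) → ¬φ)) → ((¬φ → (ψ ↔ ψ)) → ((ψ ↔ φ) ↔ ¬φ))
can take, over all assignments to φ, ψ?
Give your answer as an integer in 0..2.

1

Take φ = 1, ψ = 1:
φ ↔ φ = 1 ↔ 1 = 2
ψ → ψ = 1 → 1 = 2
(φ ↔ φ) → (ψ → ψ) = 2 → 2 = 2
((φ ↔ φ) → (ψ → ψ)) → φ = 2 → 1 = 1
φ ↔ ψ = 1 ↔ 1 = 2
¬φ = ¬1 = 1
(φ ↔ ψ) → ¬φ = 2 → 1 = 1
(((φ ↔ φ) → (ψ → ψ)) → φ) ↔ ((φ ↔ ψ) → ¬φ) = 1 ↔ 1 = 2
¬φ = ¬1 = 1
ψ ↔ ψ = 1 ↔ 1 = 2
¬φ → (ψ ↔ ψ) = 1 → 2 = 2
ψ ↔ φ = 1 ↔ 1 = 2
¬φ = ¬1 = 1
(ψ ↔ φ) ↔ ¬φ = 2 ↔ 1 = 1
(¬φ → (ψ ↔ ψ)) → ((ψ ↔ φ) ↔ ¬φ) = 2 → 1 = 1
((((φ ↔ φ) → (ψ → ψ)) → φ) ↔ ((φ ↔ ψ) → ¬φ)) → ((¬φ → (ψ ↔ ψ)) → ((ψ ↔ φ) ↔ ¬φ)) = 2 → 1 = 1
No assignment yields a value below 1, so this is the minimum.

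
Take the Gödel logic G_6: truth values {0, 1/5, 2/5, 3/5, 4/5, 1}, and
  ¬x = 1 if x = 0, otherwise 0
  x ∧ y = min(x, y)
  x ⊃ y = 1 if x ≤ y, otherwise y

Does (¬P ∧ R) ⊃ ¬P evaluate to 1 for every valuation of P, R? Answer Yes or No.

At P = 3/5, R = 0, for instance:
¬P = ¬3/5 = 0
¬P ∧ R = 0 ∧ 0 = 0
(¬P ∧ R) ⊃ ¬P = 0 ⊃ 0 = 1
and checking the remaining 35 assignments likewise gives ≥ 1 in every case.

Yes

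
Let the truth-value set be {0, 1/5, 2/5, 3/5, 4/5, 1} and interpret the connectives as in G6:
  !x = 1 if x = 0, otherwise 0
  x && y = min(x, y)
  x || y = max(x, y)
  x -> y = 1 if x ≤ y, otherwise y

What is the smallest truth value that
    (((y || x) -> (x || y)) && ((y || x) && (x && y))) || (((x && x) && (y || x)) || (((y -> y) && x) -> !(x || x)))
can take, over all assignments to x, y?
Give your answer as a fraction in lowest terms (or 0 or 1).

Take x = 1/5, y = 0:
y || x = 0 || 1/5 = 1/5
x || y = 1/5 || 0 = 1/5
(y || x) -> (x || y) = 1/5 -> 1/5 = 1
y || x = 0 || 1/5 = 1/5
x && y = 1/5 && 0 = 0
(y || x) && (x && y) = 1/5 && 0 = 0
((y || x) -> (x || y)) && ((y || x) && (x && y)) = 1 && 0 = 0
x && x = 1/5 && 1/5 = 1/5
y || x = 0 || 1/5 = 1/5
(x && x) && (y || x) = 1/5 && 1/5 = 1/5
y -> y = 0 -> 0 = 1
(y -> y) && x = 1 && 1/5 = 1/5
x || x = 1/5 || 1/5 = 1/5
!(x || x) = !1/5 = 0
((y -> y) && x) -> !(x || x) = 1/5 -> 0 = 0
((x && x) && (y || x)) || (((y -> y) && x) -> !(x || x)) = 1/5 || 0 = 1/5
(((y || x) -> (x || y)) && ((y || x) && (x && y))) || (((x && x) && (y || x)) || (((y -> y) && x) -> !(x || x))) = 0 || 1/5 = 1/5
No assignment yields a value below 1/5, so this is the minimum.

1/5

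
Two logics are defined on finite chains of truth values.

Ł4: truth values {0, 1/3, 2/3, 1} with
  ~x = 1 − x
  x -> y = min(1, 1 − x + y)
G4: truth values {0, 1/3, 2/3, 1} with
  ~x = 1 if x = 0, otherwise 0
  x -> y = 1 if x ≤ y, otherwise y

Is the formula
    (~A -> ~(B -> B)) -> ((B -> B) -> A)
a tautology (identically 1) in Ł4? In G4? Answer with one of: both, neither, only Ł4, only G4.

only Ł4

In Ł4: every assignment gives 1 — tautology.
In G4: at A = 1/3, B = 0 the value is 1/3 — not a tautology.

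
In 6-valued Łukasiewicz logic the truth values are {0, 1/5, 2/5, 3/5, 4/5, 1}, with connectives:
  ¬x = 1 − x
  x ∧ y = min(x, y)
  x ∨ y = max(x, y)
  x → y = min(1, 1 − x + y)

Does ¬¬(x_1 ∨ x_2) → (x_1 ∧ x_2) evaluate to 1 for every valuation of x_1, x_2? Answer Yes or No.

No

Counterexample: take x_1 = 0, x_2 = 1/5.
x_1 ∨ x_2 = 0 ∨ 1/5 = 1/5
¬(x_1 ∨ x_2) = ¬1/5 = 4/5
¬¬(x_1 ∨ x_2) = ¬4/5 = 1/5
x_1 ∧ x_2 = 0 ∧ 1/5 = 0
¬¬(x_1 ∨ x_2) → (x_1 ∧ x_2) = 1/5 → 0 = 4/5
This gives 4/5 ≠ 1.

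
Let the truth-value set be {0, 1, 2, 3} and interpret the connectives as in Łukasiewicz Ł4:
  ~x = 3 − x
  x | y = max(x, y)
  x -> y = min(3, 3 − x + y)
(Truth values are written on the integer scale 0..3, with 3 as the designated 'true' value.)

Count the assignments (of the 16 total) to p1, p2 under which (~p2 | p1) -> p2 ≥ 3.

7

p1 = 0, p2 = 0 ↦ 0  <
p1 = 0, p2 = 1 ↦ 2  <
p1 = 0, p2 = 2 ↦ 3  ≥
p1 = 0, p2 = 3 ↦ 3  ≥
p1 = 1, p2 = 0 ↦ 0  <
p1 = 1, p2 = 1 ↦ 2  <
p1 = 1, p2 = 2 ↦ 3  ≥
p1 = 1, p2 = 3 ↦ 3  ≥
p1 = 2, p2 = 0 ↦ 0  <
p1 = 2, p2 = 1 ↦ 2  <
p1 = 2, p2 = 2 ↦ 3  ≥
p1 = 2, p2 = 3 ↦ 3  ≥
p1 = 3, p2 = 0 ↦ 0  <
p1 = 3, p2 = 1 ↦ 1  <
p1 = 3, p2 = 2 ↦ 2  <
p1 = 3, p2 = 3 ↦ 3  ≥
So 7 of the 16 assignments meet the threshold.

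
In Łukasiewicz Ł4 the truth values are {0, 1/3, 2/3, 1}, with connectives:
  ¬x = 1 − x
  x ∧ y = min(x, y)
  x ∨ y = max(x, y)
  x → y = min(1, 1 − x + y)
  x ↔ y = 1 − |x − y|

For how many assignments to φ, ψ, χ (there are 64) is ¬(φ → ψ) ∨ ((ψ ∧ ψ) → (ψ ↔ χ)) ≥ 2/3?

value 1: 48 assignments (counts)
value 2/3: 8 assignments (counts)
value 1/3: 4 assignments
value 0: 4 assignments
So 56 of the 64 assignments meet the threshold.

56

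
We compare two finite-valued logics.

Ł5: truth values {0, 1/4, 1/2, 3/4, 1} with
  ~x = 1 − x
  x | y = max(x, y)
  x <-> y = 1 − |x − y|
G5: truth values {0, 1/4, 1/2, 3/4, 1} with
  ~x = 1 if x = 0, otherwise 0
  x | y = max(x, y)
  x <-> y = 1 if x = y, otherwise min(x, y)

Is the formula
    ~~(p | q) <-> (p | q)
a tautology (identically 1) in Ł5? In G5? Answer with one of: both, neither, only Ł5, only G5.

only Ł5

In Ł5: every assignment gives 1 — tautology.
In G5: at p = 0, q = 1/4 the value is 1/4 — not a tautology.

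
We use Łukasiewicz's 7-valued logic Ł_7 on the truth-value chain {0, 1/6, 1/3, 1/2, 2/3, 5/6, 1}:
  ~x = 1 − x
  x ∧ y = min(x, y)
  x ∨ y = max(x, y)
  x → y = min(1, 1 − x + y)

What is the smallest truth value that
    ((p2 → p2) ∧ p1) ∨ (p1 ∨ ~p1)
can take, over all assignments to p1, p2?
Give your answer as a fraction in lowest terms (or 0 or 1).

1/2

Take p1 = 1/2, p2 = 0:
p2 → p2 = 0 → 0 = 1
(p2 → p2) ∧ p1 = 1 ∧ 1/2 = 1/2
~p1 = ~1/2 = 1/2
p1 ∨ ~p1 = 1/2 ∨ 1/2 = 1/2
((p2 → p2) ∧ p1) ∨ (p1 ∨ ~p1) = 1/2 ∨ 1/2 = 1/2
No assignment yields a value below 1/2, so this is the minimum.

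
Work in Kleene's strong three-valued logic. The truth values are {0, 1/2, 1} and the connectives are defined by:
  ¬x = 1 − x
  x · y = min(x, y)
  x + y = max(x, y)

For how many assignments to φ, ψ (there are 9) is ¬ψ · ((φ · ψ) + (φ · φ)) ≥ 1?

1

φ = 0, ψ = 0 ↦ 0  <
φ = 0, ψ = 1/2 ↦ 0  <
φ = 0, ψ = 1 ↦ 0  <
φ = 1/2, ψ = 0 ↦ 1/2  <
φ = 1/2, ψ = 1/2 ↦ 1/2  <
φ = 1/2, ψ = 1 ↦ 0  <
φ = 1, ψ = 0 ↦ 1  ≥
φ = 1, ψ = 1/2 ↦ 1/2  <
φ = 1, ψ = 1 ↦ 0  <
So 1 of the 9 assignments meets the threshold.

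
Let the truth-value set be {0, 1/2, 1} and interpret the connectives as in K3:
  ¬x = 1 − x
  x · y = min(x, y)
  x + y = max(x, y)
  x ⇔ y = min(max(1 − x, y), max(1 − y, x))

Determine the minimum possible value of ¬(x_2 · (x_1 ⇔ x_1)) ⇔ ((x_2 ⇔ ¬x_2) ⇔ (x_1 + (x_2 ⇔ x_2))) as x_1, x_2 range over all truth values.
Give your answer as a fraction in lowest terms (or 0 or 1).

0

Take x_1 = 0, x_2 = 0:
x_1 ⇔ x_1 = 0 ⇔ 0 = 1
x_2 · (x_1 ⇔ x_1) = 0 · 1 = 0
¬(x_2 · (x_1 ⇔ x_1)) = ¬0 = 1
¬x_2 = ¬0 = 1
x_2 ⇔ ¬x_2 = 0 ⇔ 1 = 0
x_2 ⇔ x_2 = 0 ⇔ 0 = 1
x_1 + (x_2 ⇔ x_2) = 0 + 1 = 1
(x_2 ⇔ ¬x_2) ⇔ (x_1 + (x_2 ⇔ x_2)) = 0 ⇔ 1 = 0
¬(x_2 · (x_1 ⇔ x_1)) ⇔ ((x_2 ⇔ ¬x_2) ⇔ (x_1 + (x_2 ⇔ x_2))) = 1 ⇔ 0 = 0
No assignment yields a value below 0, so this is the minimum.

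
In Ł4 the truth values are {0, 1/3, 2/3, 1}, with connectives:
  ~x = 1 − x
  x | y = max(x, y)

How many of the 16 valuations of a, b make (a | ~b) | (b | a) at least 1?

a = 0, b = 0 ↦ 1  ≥
a = 0, b = 1/3 ↦ 2/3  <
a = 0, b = 2/3 ↦ 2/3  <
a = 0, b = 1 ↦ 1  ≥
a = 1/3, b = 0 ↦ 1  ≥
a = 1/3, b = 1/3 ↦ 2/3  <
a = 1/3, b = 2/3 ↦ 2/3  <
a = 1/3, b = 1 ↦ 1  ≥
a = 2/3, b = 0 ↦ 1  ≥
a = 2/3, b = 1/3 ↦ 2/3  <
a = 2/3, b = 2/3 ↦ 2/3  <
a = 2/3, b = 1 ↦ 1  ≥
a = 1, b = 0 ↦ 1  ≥
a = 1, b = 1/3 ↦ 1  ≥
a = 1, b = 2/3 ↦ 1  ≥
a = 1, b = 1 ↦ 1  ≥
So 10 of the 16 assignments meet the threshold.

10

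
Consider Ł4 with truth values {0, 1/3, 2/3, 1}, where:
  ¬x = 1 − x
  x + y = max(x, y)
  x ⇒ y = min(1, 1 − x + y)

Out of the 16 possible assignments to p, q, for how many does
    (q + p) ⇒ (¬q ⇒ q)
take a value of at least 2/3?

p = 0, q = 0 ↦ 1  ≥
p = 0, q = 1/3 ↦ 1  ≥
p = 0, q = 2/3 ↦ 1  ≥
p = 0, q = 1 ↦ 1  ≥
p = 1/3, q = 0 ↦ 2/3  ≥
p = 1/3, q = 1/3 ↦ 1  ≥
p = 1/3, q = 2/3 ↦ 1  ≥
p = 1/3, q = 1 ↦ 1  ≥
p = 2/3, q = 0 ↦ 1/3  <
p = 2/3, q = 1/3 ↦ 1  ≥
p = 2/3, q = 2/3 ↦ 1  ≥
p = 2/3, q = 1 ↦ 1  ≥
p = 1, q = 0 ↦ 0  <
p = 1, q = 1/3 ↦ 2/3  ≥
p = 1, q = 2/3 ↦ 1  ≥
p = 1, q = 1 ↦ 1  ≥
So 14 of the 16 assignments meet the threshold.

14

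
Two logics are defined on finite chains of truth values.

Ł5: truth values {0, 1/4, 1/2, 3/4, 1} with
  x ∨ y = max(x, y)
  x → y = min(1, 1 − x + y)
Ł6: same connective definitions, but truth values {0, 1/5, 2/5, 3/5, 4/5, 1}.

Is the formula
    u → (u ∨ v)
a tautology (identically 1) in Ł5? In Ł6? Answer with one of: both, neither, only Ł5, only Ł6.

In Ł5: every assignment gives 1 — tautology.
In Ł6: every assignment gives 1 — tautology.

both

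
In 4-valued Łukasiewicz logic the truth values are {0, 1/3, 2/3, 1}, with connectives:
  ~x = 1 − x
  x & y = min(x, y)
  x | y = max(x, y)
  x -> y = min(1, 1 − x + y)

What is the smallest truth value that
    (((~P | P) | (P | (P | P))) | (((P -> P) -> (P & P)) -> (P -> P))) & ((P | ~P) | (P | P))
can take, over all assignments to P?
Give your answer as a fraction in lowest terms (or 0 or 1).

2/3

Take P = 1/3:
~P = ~1/3 = 2/3
~P | P = 2/3 | 1/3 = 2/3
P | P = 1/3 | 1/3 = 1/3
P | (P | P) = 1/3 | 1/3 = 1/3
(~P | P) | (P | (P | P)) = 2/3 | 1/3 = 2/3
P -> P = 1/3 -> 1/3 = 1
P & P = 1/3 & 1/3 = 1/3
(P -> P) -> (P & P) = 1 -> 1/3 = 1/3
P -> P = 1/3 -> 1/3 = 1
((P -> P) -> (P & P)) -> (P -> P) = 1/3 -> 1 = 1
((~P | P) | (P | (P | P))) | (((P -> P) -> (P & P)) -> (P -> P)) = 2/3 | 1 = 1
~P = ~1/3 = 2/3
P | ~P = 1/3 | 2/3 = 2/3
P | P = 1/3 | 1/3 = 1/3
(P | ~P) | (P | P) = 2/3 | 1/3 = 2/3
(((~P | P) | (P | (P | P))) | (((P -> P) -> (P & P)) -> (P -> P))) & ((P | ~P) | (P | P)) = 1 & 2/3 = 2/3
No assignment yields a value below 2/3, so this is the minimum.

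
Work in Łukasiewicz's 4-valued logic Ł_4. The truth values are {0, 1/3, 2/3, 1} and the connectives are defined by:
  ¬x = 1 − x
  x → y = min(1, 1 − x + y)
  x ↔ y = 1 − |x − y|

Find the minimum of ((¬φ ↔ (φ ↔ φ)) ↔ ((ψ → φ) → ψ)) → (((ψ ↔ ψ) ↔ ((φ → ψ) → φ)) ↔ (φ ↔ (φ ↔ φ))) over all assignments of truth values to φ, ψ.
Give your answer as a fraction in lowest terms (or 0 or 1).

2/3

Take φ = 2/3, ψ = 1/3:
¬φ = ¬2/3 = 1/3
φ ↔ φ = 2/3 ↔ 2/3 = 1
¬φ ↔ (φ ↔ φ) = 1/3 ↔ 1 = 1/3
ψ → φ = 1/3 → 2/3 = 1
(ψ → φ) → ψ = 1 → 1/3 = 1/3
(¬φ ↔ (φ ↔ φ)) ↔ ((ψ → φ) → ψ) = 1/3 ↔ 1/3 = 1
ψ ↔ ψ = 1/3 ↔ 1/3 = 1
φ → ψ = 2/3 → 1/3 = 2/3
(φ → ψ) → φ = 2/3 → 2/3 = 1
(ψ ↔ ψ) ↔ ((φ → ψ) → φ) = 1 ↔ 1 = 1
φ ↔ φ = 2/3 ↔ 2/3 = 1
φ ↔ (φ ↔ φ) = 2/3 ↔ 1 = 2/3
((ψ ↔ ψ) ↔ ((φ → ψ) → φ)) ↔ (φ ↔ (φ ↔ φ)) = 1 ↔ 2/3 = 2/3
((¬φ ↔ (φ ↔ φ)) ↔ ((ψ → φ) → ψ)) → (((ψ ↔ ψ) ↔ ((φ → ψ) → φ)) ↔ (φ ↔ (φ ↔ φ))) = 1 → 2/3 = 2/3
No assignment yields a value below 2/3, so this is the minimum.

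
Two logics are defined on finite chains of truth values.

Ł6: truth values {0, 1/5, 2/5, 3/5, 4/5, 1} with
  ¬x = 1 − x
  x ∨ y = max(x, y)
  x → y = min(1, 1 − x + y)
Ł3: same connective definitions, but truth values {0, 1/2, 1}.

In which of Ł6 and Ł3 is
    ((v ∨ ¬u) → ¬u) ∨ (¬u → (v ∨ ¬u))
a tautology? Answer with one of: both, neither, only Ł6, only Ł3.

both

In Ł6: every assignment gives 1 — tautology.
In Ł3: every assignment gives 1 — tautology.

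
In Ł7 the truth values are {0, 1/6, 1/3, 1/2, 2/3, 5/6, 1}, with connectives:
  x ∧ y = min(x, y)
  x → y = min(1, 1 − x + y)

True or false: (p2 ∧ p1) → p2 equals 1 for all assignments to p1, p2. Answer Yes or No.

At p1 = 0, p2 = 1/2, for instance:
p2 ∧ p1 = 1/2 ∧ 0 = 0
(p2 ∧ p1) → p2 = 0 → 1/2 = 1
and checking the remaining 48 assignments likewise gives ≥ 1 in every case.

Yes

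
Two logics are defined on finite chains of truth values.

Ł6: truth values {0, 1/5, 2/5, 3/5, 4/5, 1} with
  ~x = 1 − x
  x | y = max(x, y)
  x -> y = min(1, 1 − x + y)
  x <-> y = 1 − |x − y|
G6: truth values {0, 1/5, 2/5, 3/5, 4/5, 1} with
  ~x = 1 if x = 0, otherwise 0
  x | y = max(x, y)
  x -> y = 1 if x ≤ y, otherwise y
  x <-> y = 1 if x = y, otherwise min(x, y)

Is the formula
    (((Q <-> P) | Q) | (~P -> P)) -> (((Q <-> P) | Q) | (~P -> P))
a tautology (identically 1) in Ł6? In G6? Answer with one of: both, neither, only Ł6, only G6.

In Ł6: every assignment gives 1 — tautology.
In G6: every assignment gives 1 — tautology.

both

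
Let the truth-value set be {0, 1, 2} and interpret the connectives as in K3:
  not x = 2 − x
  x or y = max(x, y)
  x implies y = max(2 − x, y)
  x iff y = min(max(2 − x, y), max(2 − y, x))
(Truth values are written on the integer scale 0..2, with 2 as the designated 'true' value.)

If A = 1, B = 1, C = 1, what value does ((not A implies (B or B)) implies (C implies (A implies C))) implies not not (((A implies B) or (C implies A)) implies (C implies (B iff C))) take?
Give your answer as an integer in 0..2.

1

not A = not 1 = 1
B or B = 1 or 1 = 1
not A implies (B or B) = 1 implies 1 = 1
A implies C = 1 implies 1 = 1
C implies (A implies C) = 1 implies 1 = 1
(not A implies (B or B)) implies (C implies (A implies C)) = 1 implies 1 = 1
A implies B = 1 implies 1 = 1
C implies A = 1 implies 1 = 1
(A implies B) or (C implies A) = 1 or 1 = 1
B iff C = 1 iff 1 = 1
C implies (B iff C) = 1 implies 1 = 1
((A implies B) or (C implies A)) implies (C implies (B iff C)) = 1 implies 1 = 1
not (((A implies B) or (C implies A)) implies (C implies (B iff C))) = not 1 = 1
not not (((A implies B) or (C implies A)) implies (C implies (B iff C))) = not 1 = 1
((not A implies (B or B)) implies (C implies (A implies C))) implies not not (((A implies B) or (C implies A)) implies (C implies (B iff C))) = 1 implies 1 = 1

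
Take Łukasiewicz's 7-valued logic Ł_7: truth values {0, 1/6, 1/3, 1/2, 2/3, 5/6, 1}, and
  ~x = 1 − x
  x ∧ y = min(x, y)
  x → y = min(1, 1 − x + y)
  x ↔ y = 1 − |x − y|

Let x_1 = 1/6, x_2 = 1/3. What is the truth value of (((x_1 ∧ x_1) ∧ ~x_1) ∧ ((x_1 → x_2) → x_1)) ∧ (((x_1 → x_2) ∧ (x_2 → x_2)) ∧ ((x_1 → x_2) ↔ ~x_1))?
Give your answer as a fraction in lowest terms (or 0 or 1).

x_1 ∧ x_1 = 1/6 ∧ 1/6 = 1/6
~x_1 = ~1/6 = 5/6
(x_1 ∧ x_1) ∧ ~x_1 = 1/6 ∧ 5/6 = 1/6
x_1 → x_2 = 1/6 → 1/3 = 1
(x_1 → x_2) → x_1 = 1 → 1/6 = 1/6
((x_1 ∧ x_1) ∧ ~x_1) ∧ ((x_1 → x_2) → x_1) = 1/6 ∧ 1/6 = 1/6
x_1 → x_2 = 1/6 → 1/3 = 1
x_2 → x_2 = 1/3 → 1/3 = 1
(x_1 → x_2) ∧ (x_2 → x_2) = 1 ∧ 1 = 1
x_1 → x_2 = 1/6 → 1/3 = 1
~x_1 = ~1/6 = 5/6
(x_1 → x_2) ↔ ~x_1 = 1 ↔ 5/6 = 5/6
((x_1 → x_2) ∧ (x_2 → x_2)) ∧ ((x_1 → x_2) ↔ ~x_1) = 1 ∧ 5/6 = 5/6
(((x_1 ∧ x_1) ∧ ~x_1) ∧ ((x_1 → x_2) → x_1)) ∧ (((x_1 → x_2) ∧ (x_2 → x_2)) ∧ ((x_1 → x_2) ↔ ~x_1)) = 1/6 ∧ 5/6 = 1/6

1/6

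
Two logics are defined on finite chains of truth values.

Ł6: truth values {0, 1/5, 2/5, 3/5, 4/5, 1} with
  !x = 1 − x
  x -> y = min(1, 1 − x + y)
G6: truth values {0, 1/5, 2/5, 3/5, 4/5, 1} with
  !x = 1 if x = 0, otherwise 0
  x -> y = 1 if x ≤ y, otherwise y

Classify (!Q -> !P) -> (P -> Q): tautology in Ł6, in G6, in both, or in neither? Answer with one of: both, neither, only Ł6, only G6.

In Ł6: every assignment gives 1 — tautology.
In G6: at P = 2/5, Q = 1/5 the value is 1/5 — not a tautology.

only Ł6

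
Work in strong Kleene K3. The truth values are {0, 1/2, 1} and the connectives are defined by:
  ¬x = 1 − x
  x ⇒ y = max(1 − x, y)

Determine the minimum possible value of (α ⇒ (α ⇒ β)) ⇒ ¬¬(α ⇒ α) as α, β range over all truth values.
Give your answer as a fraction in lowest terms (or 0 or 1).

1/2

Take α = 1/2, β = 0:
α ⇒ β = 1/2 ⇒ 0 = 1/2
α ⇒ (α ⇒ β) = 1/2 ⇒ 1/2 = 1/2
α ⇒ α = 1/2 ⇒ 1/2 = 1/2
¬(α ⇒ α) = ¬1/2 = 1/2
¬¬(α ⇒ α) = ¬1/2 = 1/2
(α ⇒ (α ⇒ β)) ⇒ ¬¬(α ⇒ α) = 1/2 ⇒ 1/2 = 1/2
No assignment yields a value below 1/2, so this is the minimum.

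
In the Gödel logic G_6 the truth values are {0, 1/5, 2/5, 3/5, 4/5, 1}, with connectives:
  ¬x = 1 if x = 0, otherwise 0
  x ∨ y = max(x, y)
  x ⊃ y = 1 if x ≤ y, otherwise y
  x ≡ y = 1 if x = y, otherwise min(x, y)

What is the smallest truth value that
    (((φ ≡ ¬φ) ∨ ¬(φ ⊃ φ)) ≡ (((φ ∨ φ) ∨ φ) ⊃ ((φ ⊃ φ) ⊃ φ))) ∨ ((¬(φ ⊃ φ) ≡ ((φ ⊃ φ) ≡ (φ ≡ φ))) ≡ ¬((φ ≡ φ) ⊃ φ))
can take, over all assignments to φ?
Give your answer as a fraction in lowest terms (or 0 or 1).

Take φ = 0:
¬φ = ¬0 = 1
φ ≡ ¬φ = 0 ≡ 1 = 0
φ ⊃ φ = 0 ⊃ 0 = 1
¬(φ ⊃ φ) = ¬1 = 0
(φ ≡ ¬φ) ∨ ¬(φ ⊃ φ) = 0 ∨ 0 = 0
φ ∨ φ = 0 ∨ 0 = 0
(φ ∨ φ) ∨ φ = 0 ∨ 0 = 0
φ ⊃ φ = 0 ⊃ 0 = 1
(φ ⊃ φ) ⊃ φ = 1 ⊃ 0 = 0
((φ ∨ φ) ∨ φ) ⊃ ((φ ⊃ φ) ⊃ φ) = 0 ⊃ 0 = 1
((φ ≡ ¬φ) ∨ ¬(φ ⊃ φ)) ≡ (((φ ∨ φ) ∨ φ) ⊃ ((φ ⊃ φ) ⊃ φ)) = 0 ≡ 1 = 0
φ ⊃ φ = 0 ⊃ 0 = 1
¬(φ ⊃ φ) = ¬1 = 0
φ ⊃ φ = 0 ⊃ 0 = 1
φ ≡ φ = 0 ≡ 0 = 1
(φ ⊃ φ) ≡ (φ ≡ φ) = 1 ≡ 1 = 1
¬(φ ⊃ φ) ≡ ((φ ⊃ φ) ≡ (φ ≡ φ)) = 0 ≡ 1 = 0
φ ≡ φ = 0 ≡ 0 = 1
(φ ≡ φ) ⊃ φ = 1 ⊃ 0 = 0
¬((φ ≡ φ) ⊃ φ) = ¬0 = 1
(¬(φ ⊃ φ) ≡ ((φ ⊃ φ) ≡ (φ ≡ φ))) ≡ ¬((φ ≡ φ) ⊃ φ) = 0 ≡ 1 = 0
(((φ ≡ ¬φ) ∨ ¬(φ ⊃ φ)) ≡ (((φ ∨ φ) ∨ φ) ⊃ ((φ ⊃ φ) ⊃ φ))) ∨ ((¬(φ ⊃ φ) ≡ ((φ ⊃ φ) ≡ (φ ≡ φ))) ≡ ¬((φ ≡ φ) ⊃ φ)) = 0 ∨ 0 = 0
No assignment yields a value below 0, so this is the minimum.

0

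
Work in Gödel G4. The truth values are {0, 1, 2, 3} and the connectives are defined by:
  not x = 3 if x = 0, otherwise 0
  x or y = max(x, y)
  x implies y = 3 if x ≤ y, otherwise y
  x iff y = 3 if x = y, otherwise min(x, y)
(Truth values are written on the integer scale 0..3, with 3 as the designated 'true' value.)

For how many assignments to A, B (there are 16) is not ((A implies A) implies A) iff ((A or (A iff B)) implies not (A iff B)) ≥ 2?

12

A = 0, B = 0 ↦ 0  <
A = 0, B = 1 ↦ 3  ≥
A = 0, B = 2 ↦ 3  ≥
A = 0, B = 3 ↦ 3  ≥
A = 1, B = 0 ↦ 0  <
A = 1, B = 1 ↦ 3  ≥
A = 1, B = 2 ↦ 3  ≥
A = 1, B = 3 ↦ 3  ≥
A = 2, B = 0 ↦ 0  <
A = 2, B = 1 ↦ 3  ≥
A = 2, B = 2 ↦ 3  ≥
A = 2, B = 3 ↦ 3  ≥
A = 3, B = 0 ↦ 0  <
A = 3, B = 1 ↦ 3  ≥
A = 3, B = 2 ↦ 3  ≥
A = 3, B = 3 ↦ 3  ≥
So 12 of the 16 assignments meet the threshold.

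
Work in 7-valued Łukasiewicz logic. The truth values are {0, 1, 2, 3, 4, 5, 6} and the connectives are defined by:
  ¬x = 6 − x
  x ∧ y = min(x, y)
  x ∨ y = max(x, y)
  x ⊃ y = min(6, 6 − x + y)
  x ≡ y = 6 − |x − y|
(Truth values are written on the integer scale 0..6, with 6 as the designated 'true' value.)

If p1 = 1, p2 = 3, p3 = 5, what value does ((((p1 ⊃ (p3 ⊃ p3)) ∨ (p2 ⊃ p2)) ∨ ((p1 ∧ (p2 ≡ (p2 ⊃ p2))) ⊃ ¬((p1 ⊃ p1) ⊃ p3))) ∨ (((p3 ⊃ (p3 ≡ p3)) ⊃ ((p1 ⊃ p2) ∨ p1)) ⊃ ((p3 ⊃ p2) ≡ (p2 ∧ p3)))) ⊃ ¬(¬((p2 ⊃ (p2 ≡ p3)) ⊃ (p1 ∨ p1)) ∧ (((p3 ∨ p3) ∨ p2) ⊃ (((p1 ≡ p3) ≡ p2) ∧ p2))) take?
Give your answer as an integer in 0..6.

2

p3 ⊃ p3 = 5 ⊃ 5 = 6
p1 ⊃ (p3 ⊃ p3) = 1 ⊃ 6 = 6
p2 ⊃ p2 = 3 ⊃ 3 = 6
(p1 ⊃ (p3 ⊃ p3)) ∨ (p2 ⊃ p2) = 6 ∨ 6 = 6
p2 ⊃ p2 = 3 ⊃ 3 = 6
p2 ≡ (p2 ⊃ p2) = 3 ≡ 6 = 3
p1 ∧ (p2 ≡ (p2 ⊃ p2)) = 1 ∧ 3 = 1
p1 ⊃ p1 = 1 ⊃ 1 = 6
(p1 ⊃ p1) ⊃ p3 = 6 ⊃ 5 = 5
¬((p1 ⊃ p1) ⊃ p3) = ¬5 = 1
(p1 ∧ (p2 ≡ (p2 ⊃ p2))) ⊃ ¬((p1 ⊃ p1) ⊃ p3) = 1 ⊃ 1 = 6
((p1 ⊃ (p3 ⊃ p3)) ∨ (p2 ⊃ p2)) ∨ ((p1 ∧ (p2 ≡ (p2 ⊃ p2))) ⊃ ¬((p1 ⊃ p1) ⊃ p3)) = 6 ∨ 6 = 6
p3 ≡ p3 = 5 ≡ 5 = 6
p3 ⊃ (p3 ≡ p3) = 5 ⊃ 6 = 6
p1 ⊃ p2 = 1 ⊃ 3 = 6
(p1 ⊃ p2) ∨ p1 = 6 ∨ 1 = 6
(p3 ⊃ (p3 ≡ p3)) ⊃ ((p1 ⊃ p2) ∨ p1) = 6 ⊃ 6 = 6
p3 ⊃ p2 = 5 ⊃ 3 = 4
p2 ∧ p3 = 3 ∧ 5 = 3
(p3 ⊃ p2) ≡ (p2 ∧ p3) = 4 ≡ 3 = 5
((p3 ⊃ (p3 ≡ p3)) ⊃ ((p1 ⊃ p2) ∨ p1)) ⊃ ((p3 ⊃ p2) ≡ (p2 ∧ p3)) = 6 ⊃ 5 = 5
(((p1 ⊃ (p3 ⊃ p3)) ∨ (p2 ⊃ p2)) ∨ ((p1 ∧ (p2 ≡ (p2 ⊃ p2))) ⊃ ¬((p1 ⊃ p1) ⊃ p3))) ∨ (((p3 ⊃ (p3 ≡ p3)) ⊃ ((p1 ⊃ p2) ∨ p1)) ⊃ ((p3 ⊃ p2) ≡ (p2 ∧ p3))) = 6 ∨ 5 = 6
p2 ≡ p3 = 3 ≡ 5 = 4
p2 ⊃ (p2 ≡ p3) = 3 ⊃ 4 = 6
p1 ∨ p1 = 1 ∨ 1 = 1
(p2 ⊃ (p2 ≡ p3)) ⊃ (p1 ∨ p1) = 6 ⊃ 1 = 1
¬((p2 ⊃ (p2 ≡ p3)) ⊃ (p1 ∨ p1)) = ¬1 = 5
p3 ∨ p3 = 5 ∨ 5 = 5
(p3 ∨ p3) ∨ p2 = 5 ∨ 3 = 5
p1 ≡ p3 = 1 ≡ 5 = 2
(p1 ≡ p3) ≡ p2 = 2 ≡ 3 = 5
((p1 ≡ p3) ≡ p2) ∧ p2 = 5 ∧ 3 = 3
((p3 ∨ p3) ∨ p2) ⊃ (((p1 ≡ p3) ≡ p2) ∧ p2) = 5 ⊃ 3 = 4
¬((p2 ⊃ (p2 ≡ p3)) ⊃ (p1 ∨ p1)) ∧ (((p3 ∨ p3) ∨ p2) ⊃ (((p1 ≡ p3) ≡ p2) ∧ p2)) = 5 ∧ 4 = 4
¬(¬((p2 ⊃ (p2 ≡ p3)) ⊃ (p1 ∨ p1)) ∧ (((p3 ∨ p3) ∨ p2) ⊃ (((p1 ≡ p3) ≡ p2) ∧ p2))) = ¬4 = 2
((((p1 ⊃ (p3 ⊃ p3)) ∨ (p2 ⊃ p2)) ∨ ((p1 ∧ (p2 ≡ (p2 ⊃ p2))) ⊃ ¬((p1 ⊃ p1) ⊃ p3))) ∨ (((p3 ⊃ (p3 ≡ p3)) ⊃ ((p1 ⊃ p2) ∨ p1)) ⊃ ((p3 ⊃ p2) ≡ (p2 ∧ p3)))) ⊃ ¬(¬((p2 ⊃ (p2 ≡ p3)) ⊃ (p1 ∨ p1)) ∧ (((p3 ∨ p3) ∨ p2) ⊃ (((p1 ≡ p3) ≡ p2) ∧ p2))) = 6 ⊃ 2 = 2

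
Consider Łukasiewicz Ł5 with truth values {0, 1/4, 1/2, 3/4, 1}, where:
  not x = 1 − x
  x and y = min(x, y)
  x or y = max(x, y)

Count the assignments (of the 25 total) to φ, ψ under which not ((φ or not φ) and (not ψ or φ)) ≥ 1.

value 1: 1 assignment (counts)
value 3/4: 3 assignments
value 1/2: 7 assignments
value 1/4: 8 assignments
value 0: 6 assignments
So 1 of the 25 assignments meets the threshold.

1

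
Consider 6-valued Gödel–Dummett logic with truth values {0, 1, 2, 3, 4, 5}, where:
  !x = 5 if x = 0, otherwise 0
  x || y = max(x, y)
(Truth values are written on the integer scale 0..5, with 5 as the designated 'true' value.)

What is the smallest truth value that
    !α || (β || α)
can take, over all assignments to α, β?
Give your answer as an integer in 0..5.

Take α = 1, β = 0:
!α = !1 = 0
β || α = 0 || 1 = 1
!α || (β || α) = 0 || 1 = 1
No assignment yields a value below 1, so this is the minimum.

1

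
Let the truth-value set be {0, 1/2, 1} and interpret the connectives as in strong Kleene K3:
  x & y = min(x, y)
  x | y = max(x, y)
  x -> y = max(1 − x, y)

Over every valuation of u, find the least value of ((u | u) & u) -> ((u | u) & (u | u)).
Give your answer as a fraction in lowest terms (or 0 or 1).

Take u = 1/2:
u | u = 1/2 | 1/2 = 1/2
(u | u) & u = 1/2 & 1/2 = 1/2
u | u = 1/2 | 1/2 = 1/2
u | u = 1/2 | 1/2 = 1/2
(u | u) & (u | u) = 1/2 & 1/2 = 1/2
((u | u) & u) -> ((u | u) & (u | u)) = 1/2 -> 1/2 = 1/2
No assignment yields a value below 1/2, so this is the minimum.

1/2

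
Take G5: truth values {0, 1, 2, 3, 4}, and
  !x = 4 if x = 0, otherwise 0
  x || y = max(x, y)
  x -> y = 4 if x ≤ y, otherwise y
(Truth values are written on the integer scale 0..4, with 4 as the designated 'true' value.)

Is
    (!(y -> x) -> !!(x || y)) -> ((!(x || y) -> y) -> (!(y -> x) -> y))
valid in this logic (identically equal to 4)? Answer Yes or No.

No

Counterexample: take x = 0, y = 1.
y -> x = 1 -> 0 = 0
!(y -> x) = !0 = 4
x || y = 0 || 1 = 1
!(x || y) = !1 = 0
!!(x || y) = !0 = 4
!(y -> x) -> !!(x || y) = 4 -> 4 = 4
x || y = 0 || 1 = 1
!(x || y) = !1 = 0
!(x || y) -> y = 0 -> 1 = 4
y -> x = 1 -> 0 = 0
!(y -> x) = !0 = 4
!(y -> x) -> y = 4 -> 1 = 1
(!(x || y) -> y) -> (!(y -> x) -> y) = 4 -> 1 = 1
(!(y -> x) -> !!(x || y)) -> ((!(x || y) -> y) -> (!(y -> x) -> y)) = 4 -> 1 = 1
This gives 1 ≠ 4.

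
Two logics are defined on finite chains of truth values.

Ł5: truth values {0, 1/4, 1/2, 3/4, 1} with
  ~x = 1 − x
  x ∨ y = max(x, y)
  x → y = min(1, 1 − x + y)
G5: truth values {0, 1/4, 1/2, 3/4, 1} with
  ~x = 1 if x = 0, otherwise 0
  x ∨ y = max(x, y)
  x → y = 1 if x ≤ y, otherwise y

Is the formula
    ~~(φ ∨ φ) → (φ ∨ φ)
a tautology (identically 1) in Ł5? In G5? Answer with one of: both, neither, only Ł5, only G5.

In Ł5: every assignment gives 1 — tautology.
In G5: at φ = 1/4 the value is 1/4 — not a tautology.

only Ł5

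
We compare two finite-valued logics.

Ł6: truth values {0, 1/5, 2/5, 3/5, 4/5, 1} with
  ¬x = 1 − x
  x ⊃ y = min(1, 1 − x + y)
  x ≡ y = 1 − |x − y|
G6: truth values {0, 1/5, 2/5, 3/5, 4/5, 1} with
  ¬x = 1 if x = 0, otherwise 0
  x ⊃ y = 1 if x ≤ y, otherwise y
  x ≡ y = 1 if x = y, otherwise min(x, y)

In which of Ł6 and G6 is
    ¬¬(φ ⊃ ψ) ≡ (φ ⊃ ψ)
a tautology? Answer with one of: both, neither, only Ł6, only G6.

In Ł6: every assignment gives 1 — tautology.
In G6: at φ = 2/5, ψ = 1/5 the value is 1/5 — not a tautology.

only Ł6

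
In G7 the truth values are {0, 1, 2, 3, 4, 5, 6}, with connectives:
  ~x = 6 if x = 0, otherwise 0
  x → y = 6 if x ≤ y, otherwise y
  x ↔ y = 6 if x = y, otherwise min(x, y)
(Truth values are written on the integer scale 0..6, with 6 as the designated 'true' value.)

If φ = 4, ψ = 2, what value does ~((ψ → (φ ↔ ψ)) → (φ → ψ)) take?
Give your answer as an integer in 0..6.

0

φ ↔ ψ = 4 ↔ 2 = 2
ψ → (φ ↔ ψ) = 2 → 2 = 6
φ → ψ = 4 → 2 = 2
(ψ → (φ ↔ ψ)) → (φ → ψ) = 6 → 2 = 2
~((ψ → (φ ↔ ψ)) → (φ → ψ)) = ~2 = 0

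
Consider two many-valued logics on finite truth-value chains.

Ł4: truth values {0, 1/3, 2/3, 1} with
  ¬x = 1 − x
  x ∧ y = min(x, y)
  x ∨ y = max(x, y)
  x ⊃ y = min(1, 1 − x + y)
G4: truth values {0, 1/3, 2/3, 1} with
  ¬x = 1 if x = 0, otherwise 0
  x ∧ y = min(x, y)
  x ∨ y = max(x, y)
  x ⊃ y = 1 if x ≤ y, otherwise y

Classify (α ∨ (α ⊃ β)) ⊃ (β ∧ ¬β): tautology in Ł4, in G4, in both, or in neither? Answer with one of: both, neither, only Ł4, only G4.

neither

In Ł4: at α = 0, β = 0 the value is 0 — not a tautology.
In G4: at α = 0, β = 0 the value is 0 — not a tautology.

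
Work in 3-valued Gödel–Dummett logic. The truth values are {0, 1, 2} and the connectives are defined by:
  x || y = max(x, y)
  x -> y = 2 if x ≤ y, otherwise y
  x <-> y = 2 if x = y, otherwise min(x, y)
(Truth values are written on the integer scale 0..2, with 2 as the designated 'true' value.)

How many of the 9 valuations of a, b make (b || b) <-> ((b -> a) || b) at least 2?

a = 0, b = 0 ↦ 0  <
a = 0, b = 1 ↦ 2  ≥
a = 0, b = 2 ↦ 2  ≥
a = 1, b = 0 ↦ 0  <
a = 1, b = 1 ↦ 1  <
a = 1, b = 2 ↦ 2  ≥
a = 2, b = 0 ↦ 0  <
a = 2, b = 1 ↦ 1  <
a = 2, b = 2 ↦ 2  ≥
So 4 of the 9 assignments meet the threshold.

4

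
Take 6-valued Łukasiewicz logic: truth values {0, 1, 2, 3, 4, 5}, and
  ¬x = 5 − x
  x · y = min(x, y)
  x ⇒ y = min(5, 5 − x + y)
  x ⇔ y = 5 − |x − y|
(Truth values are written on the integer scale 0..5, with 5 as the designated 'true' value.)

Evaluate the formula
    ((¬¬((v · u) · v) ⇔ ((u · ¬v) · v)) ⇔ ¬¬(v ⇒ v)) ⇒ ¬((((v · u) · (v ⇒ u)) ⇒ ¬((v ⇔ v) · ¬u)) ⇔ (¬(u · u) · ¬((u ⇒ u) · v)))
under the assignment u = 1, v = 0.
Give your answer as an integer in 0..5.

v · u = 0 · 1 = 0
(v · u) · v = 0 · 0 = 0
¬((v · u) · v) = ¬0 = 5
¬¬((v · u) · v) = ¬5 = 0
¬v = ¬0 = 5
u · ¬v = 1 · 5 = 1
(u · ¬v) · v = 1 · 0 = 0
¬¬((v · u) · v) ⇔ ((u · ¬v) · v) = 0 ⇔ 0 = 5
v ⇒ v = 0 ⇒ 0 = 5
¬(v ⇒ v) = ¬5 = 0
¬¬(v ⇒ v) = ¬0 = 5
(¬¬((v · u) · v) ⇔ ((u · ¬v) · v)) ⇔ ¬¬(v ⇒ v) = 5 ⇔ 5 = 5
v · u = 0 · 1 = 0
v ⇒ u = 0 ⇒ 1 = 5
(v · u) · (v ⇒ u) = 0 · 5 = 0
v ⇔ v = 0 ⇔ 0 = 5
¬u = ¬1 = 4
(v ⇔ v) · ¬u = 5 · 4 = 4
¬((v ⇔ v) · ¬u) = ¬4 = 1
((v · u) · (v ⇒ u)) ⇒ ¬((v ⇔ v) · ¬u) = 0 ⇒ 1 = 5
u · u = 1 · 1 = 1
¬(u · u) = ¬1 = 4
u ⇒ u = 1 ⇒ 1 = 5
(u ⇒ u) · v = 5 · 0 = 0
¬((u ⇒ u) · v) = ¬0 = 5
¬(u · u) · ¬((u ⇒ u) · v) = 4 · 5 = 4
(((v · u) · (v ⇒ u)) ⇒ ¬((v ⇔ v) · ¬u)) ⇔ (¬(u · u) · ¬((u ⇒ u) · v)) = 5 ⇔ 4 = 4
¬((((v · u) · (v ⇒ u)) ⇒ ¬((v ⇔ v) · ¬u)) ⇔ (¬(u · u) · ¬((u ⇒ u) · v))) = ¬4 = 1
((¬¬((v · u) · v) ⇔ ((u · ¬v) · v)) ⇔ ¬¬(v ⇒ v)) ⇒ ¬((((v · u) · (v ⇒ u)) ⇒ ¬((v ⇔ v) · ¬u)) ⇔ (¬(u · u) · ¬((u ⇒ u) · v))) = 5 ⇒ 1 = 1

1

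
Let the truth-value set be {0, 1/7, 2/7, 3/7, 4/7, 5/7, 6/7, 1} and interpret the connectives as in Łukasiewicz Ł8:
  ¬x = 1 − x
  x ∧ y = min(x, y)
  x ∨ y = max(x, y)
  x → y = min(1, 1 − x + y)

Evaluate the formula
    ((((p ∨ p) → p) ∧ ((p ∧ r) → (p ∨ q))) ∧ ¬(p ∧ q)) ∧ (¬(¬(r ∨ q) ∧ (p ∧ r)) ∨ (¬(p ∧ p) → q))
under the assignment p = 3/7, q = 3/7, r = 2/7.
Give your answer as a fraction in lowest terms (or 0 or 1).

4/7

p ∨ p = 3/7 ∨ 3/7 = 3/7
(p ∨ p) → p = 3/7 → 3/7 = 1
p ∧ r = 3/7 ∧ 2/7 = 2/7
p ∨ q = 3/7 ∨ 3/7 = 3/7
(p ∧ r) → (p ∨ q) = 2/7 → 3/7 = 1
((p ∨ p) → p) ∧ ((p ∧ r) → (p ∨ q)) = 1 ∧ 1 = 1
p ∧ q = 3/7 ∧ 3/7 = 3/7
¬(p ∧ q) = ¬3/7 = 4/7
(((p ∨ p) → p) ∧ ((p ∧ r) → (p ∨ q))) ∧ ¬(p ∧ q) = 1 ∧ 4/7 = 4/7
r ∨ q = 2/7 ∨ 3/7 = 3/7
¬(r ∨ q) = ¬3/7 = 4/7
p ∧ r = 3/7 ∧ 2/7 = 2/7
¬(r ∨ q) ∧ (p ∧ r) = 4/7 ∧ 2/7 = 2/7
¬(¬(r ∨ q) ∧ (p ∧ r)) = ¬2/7 = 5/7
p ∧ p = 3/7 ∧ 3/7 = 3/7
¬(p ∧ p) = ¬3/7 = 4/7
¬(p ∧ p) → q = 4/7 → 3/7 = 6/7
¬(¬(r ∨ q) ∧ (p ∧ r)) ∨ (¬(p ∧ p) → q) = 5/7 ∨ 6/7 = 6/7
((((p ∨ p) → p) ∧ ((p ∧ r) → (p ∨ q))) ∧ ¬(p ∧ q)) ∧ (¬(¬(r ∨ q) ∧ (p ∧ r)) ∨ (¬(p ∧ p) → q)) = 4/7 ∧ 6/7 = 4/7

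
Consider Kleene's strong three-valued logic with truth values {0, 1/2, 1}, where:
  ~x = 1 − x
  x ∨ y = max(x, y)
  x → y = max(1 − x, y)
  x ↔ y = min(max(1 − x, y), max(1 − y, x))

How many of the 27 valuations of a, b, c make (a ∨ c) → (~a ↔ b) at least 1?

8

value 1: 8 assignments (counts)
value 1/2: 15 assignments
value 0: 4 assignments
So 8 of the 27 assignments meet the threshold.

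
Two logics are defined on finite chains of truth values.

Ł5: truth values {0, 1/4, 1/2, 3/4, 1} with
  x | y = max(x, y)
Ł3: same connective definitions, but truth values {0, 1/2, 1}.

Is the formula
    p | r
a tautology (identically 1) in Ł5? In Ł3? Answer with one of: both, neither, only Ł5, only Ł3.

In Ł5: at p = 0, r = 0 the value is 0 — not a tautology.
In Ł3: at p = 0, r = 0 the value is 0 — not a tautology.

neither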